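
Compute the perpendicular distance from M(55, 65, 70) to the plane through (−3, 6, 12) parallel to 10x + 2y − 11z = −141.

Parallel planes share the normal n = (10, 2, −11); since (−3, 6, 12) lies on the plane, its equation is 10x + 2y − 11z = -150.
n = (10, 2, −11); n·P − (-150) = 60; |n| = 15; distance = 60/15 = 4.

4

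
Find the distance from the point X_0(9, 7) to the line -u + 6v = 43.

10√37/37

The normal to the line is n = (-1, 6) with |n| = √37.
|n·X_0 − 43| = |33 − 43| = 10, so the distance is 10/√37 = 10√37/37.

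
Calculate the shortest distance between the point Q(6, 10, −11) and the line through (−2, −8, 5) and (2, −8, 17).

22

A direction vector is d = (4, 0, 12).
AP = (8, 18, −16), and AP × d = (216, −160, −72).
|AP × d|² = 77440 and |d|² = 160, so the distance is √(77440/160) = √484 = 22.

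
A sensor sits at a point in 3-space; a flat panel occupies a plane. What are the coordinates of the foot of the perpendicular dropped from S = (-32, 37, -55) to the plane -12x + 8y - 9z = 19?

n = (-12, 8, -9), |n|² = 289, and n·S − 19 = 1156.
t = 1156/289 = 4, so the foot is S − t·n = (-32, 37, -55) − 4·(-12, 8, -9) = (16, 5, -19).

(16, 5, -19)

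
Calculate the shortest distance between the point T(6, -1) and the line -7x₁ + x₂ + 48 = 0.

d = |(-7)·6 + 1·(-1) − (-48)| / √(49 + 1) = |5|/(5√2) = 1/√2.

1/√2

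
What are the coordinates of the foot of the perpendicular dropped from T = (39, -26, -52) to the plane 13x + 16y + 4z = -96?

(832/21, -530/21, -1088/21)

The perpendicular from T has direction n = (13, 16, 4): r = (39, -26, -52) + μ(13, 16, 4).
Substitute into the plane: n·(T + μn) = -96 gives -117 + 441μ = -96, so μ = 1/21.
Foot = (39, -26, -52) + (1/21)·(13, 16, 4) = (832/21, -530/21, -1088/21).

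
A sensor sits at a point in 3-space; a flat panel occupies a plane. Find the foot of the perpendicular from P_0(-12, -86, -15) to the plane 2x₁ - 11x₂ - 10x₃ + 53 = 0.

The perpendicular from P_0 has direction n = (2, -11, -10): r = (-12, -86, -15) + μ(2, -11, -10).
Substitute into the plane: n·(P_0 + μn) = -53 gives 1072 + 225μ = -53, so μ = -5.
Foot = (-12, -86, -15) + (-5)·(2, -11, -10) = (-22, -31, 35).

(-22, -31, 35)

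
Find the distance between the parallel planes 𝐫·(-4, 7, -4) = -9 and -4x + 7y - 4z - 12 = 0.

7/3

With common normal n = (-4, 7, -4) (|n| = 9), the distance is |(-9) − 12|/|n| = 21/9 = 7/3.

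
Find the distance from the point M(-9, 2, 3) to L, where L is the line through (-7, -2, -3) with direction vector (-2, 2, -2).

Direction vector d = (-2, 2, -2).
AP = (-2, 4, 6); AP·d = 0, |AP|² = 56, |d|² = 12.
distance² = |AP|² − (AP·d)²/|d|² = 56 − 0/12 = 56, so the distance is 2√14.

2√14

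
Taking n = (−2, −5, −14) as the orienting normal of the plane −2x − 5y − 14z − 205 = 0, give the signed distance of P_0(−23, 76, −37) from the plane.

n·P_0 − 205 = -21.
|n| = 15, so the signed distance is -21/15 = -7/5.

-7/5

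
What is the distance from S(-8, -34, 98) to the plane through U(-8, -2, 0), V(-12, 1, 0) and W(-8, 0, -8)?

15√26/13

UV = (-4, 3, 0) and UW = (0, 2, -8), so a normal is n = UV × UW = (-24, -32, -8).
n = (-24, -32, -8); n·P − 256 = 240; |n| = 8√26; distance = 240/(8√26) = 30/√26.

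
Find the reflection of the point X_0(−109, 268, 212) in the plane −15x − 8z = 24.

n = (−15, 0, −8), |n|² = 289, n·X_0 − 24 = -85, so t = -85/289 = -5/17.
Foot F = X_0 − (-5/17)·n = (−1928/17, 268, 3564/17); the reflection is 2F − X_0 = (−2003/17, 268, 3524/17).

(-2003/17, 268, 3524/17)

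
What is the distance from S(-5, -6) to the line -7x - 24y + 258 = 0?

437/25

d = |(-7)·(-5) + (-24)·(-6) − (-258)| / √(49 + 576) = |437|/25 = 437/25.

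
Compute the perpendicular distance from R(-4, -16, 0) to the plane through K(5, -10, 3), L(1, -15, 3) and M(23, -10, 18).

3√77/77

KL = (-4, -5, 0) and KM = (18, 0, 15), so a normal is n = KL × KM = (-75, 60, 90).
d = |(-75)·(-4) + 60·(-16) + 90·0 − (-705)| / √(5625 + 3600 + 8100) = |45| / (15√77) = 3√77/77.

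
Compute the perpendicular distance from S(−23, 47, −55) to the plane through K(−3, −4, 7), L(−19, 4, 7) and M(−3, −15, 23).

KL = (−16, 8, 0) and KM = (0, −11, 16), so a normal is n = KL × KM = (128, 256, 176).
Then n·(−23, 47, −55) − (−176) = −416.
|n| = √(16384 + 65536 + 30976) = 336, so the distance is |-416|/336 = 26/21.

26/21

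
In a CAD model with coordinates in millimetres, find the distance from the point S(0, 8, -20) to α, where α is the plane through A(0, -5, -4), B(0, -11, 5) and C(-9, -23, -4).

1

AB = (0, -6, 9) and AC = (-9, -18, 0), so a normal is n = AB × AC = (162, -81, -54).
Then n·(0, 8, -20) - 621 = -189.
|n| = √(26244 + 6561 + 2916) = 189, so the distance is |-189|/189 = 1.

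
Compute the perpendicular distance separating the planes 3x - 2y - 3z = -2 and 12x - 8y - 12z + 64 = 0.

Divide the second equation by 4 to match normals: 3x - 2y - 3z = -16.
Both planes have normal n = (3, -2, -3), |n| = √22. Any point on the first plane is at distance |(-16) − (-2)|/|n| = 14/√22 = 7√22/11 from the second.

14/√22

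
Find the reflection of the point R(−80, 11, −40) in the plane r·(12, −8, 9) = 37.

With n = (12, −8, 9), the signed offset is (n·R − 37)/|n|² = -1445/289 = -5.
R' = R − 2t·n = (−80, 11, −40) − (-10)·(12, −8, 9) = (40, −69, 50).

(40, -69, 50)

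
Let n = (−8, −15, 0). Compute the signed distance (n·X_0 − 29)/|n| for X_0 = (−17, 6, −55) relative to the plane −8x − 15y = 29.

n·X_0 − 29 = 17.
|n| = 17, so the signed distance is 17/17 = 1.

1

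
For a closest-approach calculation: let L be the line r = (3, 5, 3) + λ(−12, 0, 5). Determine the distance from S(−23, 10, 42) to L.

Direction vector d = (−12, 0, 5).
AP = (−26, 5, 39); AP·d = 507, |AP|² = 2222, |d|² = 169.
distance² = |AP|² − (AP·d)²/|d|² = 2222 − 257049/169 = 701, so the distance is √701.

√701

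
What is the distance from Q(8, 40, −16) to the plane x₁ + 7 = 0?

Normal vector n = (1, 0, 0), and n·(8, 40, −16) − (−7) = 15.
|n| = √(1 + 0 + 0) = 1, so the distance is |15|/1 = 15.

15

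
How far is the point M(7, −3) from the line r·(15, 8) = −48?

d = |15·7 + 8·(-3) − (-48)| / √(225 + 64) = |129|/17 = 129/17.

129/17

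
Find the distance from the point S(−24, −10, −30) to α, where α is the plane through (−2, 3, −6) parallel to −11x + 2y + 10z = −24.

Parallel planes share the normal n = (−11, 2, 10); since (−2, 3, −6) lies on the plane, its equation is −11x + 2y + 10z = -32.
d = |(-11)·(-24) + 2·(-10) + 10·(-30) − (-32)| / √(121 + 4 + 100) = |-24| / 15 = 8/5.

8/5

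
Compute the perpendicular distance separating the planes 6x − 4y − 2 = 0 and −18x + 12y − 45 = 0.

17/(2√13)

Divide the second equation by -3 to match normals: 6x − 4y = -15.
With common normal n = (6, −4, 0) (|n| = 2√13), the distance is |2 − (-15)|/|n| = 17/(2√13) = 17√13/26.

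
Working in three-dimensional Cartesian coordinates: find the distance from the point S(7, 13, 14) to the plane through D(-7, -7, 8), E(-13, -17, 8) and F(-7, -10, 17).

DE = (-6, -10, 0) and DF = (0, -3, 9), so a normal is n = DE × DF = (-90, 54, 18).
d = |(-90)·7 + 54·13 + 18·14 − 396| / √(8100 + 2916 + 324) = |-72| / (18√35) = 4√35/35.

4/√35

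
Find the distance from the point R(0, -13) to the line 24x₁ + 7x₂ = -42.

d = |24·0 + 7·(-13) − (-42)| / √(576 + 49) = |-49|/25 = 49/25.

49/25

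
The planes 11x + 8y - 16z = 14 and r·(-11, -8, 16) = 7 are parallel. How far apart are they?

Divide the second equation by -1 to match normals: 11x + 8y - 16z = -7.
Both planes have normal n = (11, 8, -16), |n| = 21. Any point on the first plane is at distance |(-7) − 14|/|n| = 21/21 = 1 from the second.

1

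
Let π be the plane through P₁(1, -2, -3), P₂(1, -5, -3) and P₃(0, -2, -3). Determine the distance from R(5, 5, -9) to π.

P₁P₂ = (0, -3, 0) and P₁P₃ = (-1, 0, 0), so a normal is n = P₁P₂ × P₁P₃ = (0, 0, -3).
Then n·(5, 5, -9) - 9 = 18.
|n| = √(0 + 0 + 9) = 3, so the distance is |18|/3 = 6.

6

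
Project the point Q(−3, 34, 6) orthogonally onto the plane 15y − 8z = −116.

(-3, 4, 22)

n = (0, 15, −8), |n|² = 289, and n·Q − (-116) = 578.
t = 578/289 = 2, so the foot is Q − t·n = (−3, 34, 6) − 2·(0, 15, −8) = (−3, 4, 22).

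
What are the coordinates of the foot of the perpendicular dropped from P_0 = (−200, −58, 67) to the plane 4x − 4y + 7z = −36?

(-1772/9, -550/9, 652/9)

The perpendicular from P_0 has direction n = (4, −4, 7): r = (−200, −58, 67) + λ(4, −4, 7).
Substitute into the plane: n·(P_0 + λn) = -36 gives -99 + 81λ = -36, so λ = 7/9.
Foot = (−200, −58, 67) + (7/9)·(4, −4, 7) = (−1772/9, −550/9, 652/9).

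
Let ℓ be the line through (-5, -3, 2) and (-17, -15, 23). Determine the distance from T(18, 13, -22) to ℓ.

√65

A direction vector is d = (-12, -12, 21).
AP = (23, 16, -24); AP·d = -972, |AP|² = 1361, |d|² = 729.
distance² = |AP|² − (AP·d)²/|d|² = 1361 − 944784/729 = 65, so the distance is √65.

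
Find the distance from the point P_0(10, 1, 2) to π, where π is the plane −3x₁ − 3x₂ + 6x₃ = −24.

1/√6

n = (−3, −3, 6); n·P − (-24) = 3; |n| = 3√6; distance = 3/(3√6) = 1/√6.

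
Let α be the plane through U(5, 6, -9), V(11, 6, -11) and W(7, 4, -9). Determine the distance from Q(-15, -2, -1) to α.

UV = (6, 0, -2) and UW = (2, -2, 0), so a normal is n = UV × UW = (-4, -4, -12).
n = (-4, -4, -12); n·P − 64 = 16; |n| = 4√11; distance = 16/(4√11) = 4√11/11.

4/√11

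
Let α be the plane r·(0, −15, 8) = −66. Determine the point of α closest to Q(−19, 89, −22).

The perpendicular from Q has direction n = (0, −15, 8): r = (−19, 89, −22) + μ(0, −15, 8).
Substitute into the plane: n·(Q + μn) = -66 gives -1511 + 289μ = -66, so μ = 5.
Foot = (−19, 89, −22) + 5·(0, −15, 8) = (−19, 14, 18).

(-19, 14, 18)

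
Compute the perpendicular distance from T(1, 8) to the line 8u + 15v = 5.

d = |8·1 + 15·8 − 5| / √(64 + 225) = |123|/17 = 123/17.

123/17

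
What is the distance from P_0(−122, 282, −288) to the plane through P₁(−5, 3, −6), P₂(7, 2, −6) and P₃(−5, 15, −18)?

P₁P₂ = (12, −1, 0) and P₁P₃ = (0, 12, −12), so a normal is n = P₁P₂ × P₁P₃ = (12, 144, 144).
n = (12, 144, 144); n·P − (-492) = -1836; |n| = 204; distance = 1836/204 = 9.

9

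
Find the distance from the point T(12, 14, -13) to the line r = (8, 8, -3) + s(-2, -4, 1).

Direction vector d = (-2, -4, 1).
AP = (4, 6, -10), and AP × d = (-34, 16, -4).
|AP × d|² = 1428 and |d|² = 21, so the distance is √(1428/21) = √68 = 2√17.

2√17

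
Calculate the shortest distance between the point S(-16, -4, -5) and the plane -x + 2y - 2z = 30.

Normal vector n = (-1, 2, -2), and n·(-16, -4, -5) - 30 = -12.
|n| = √(1 + 4 + 4) = 3, so the distance is |-12|/3 = 4.

4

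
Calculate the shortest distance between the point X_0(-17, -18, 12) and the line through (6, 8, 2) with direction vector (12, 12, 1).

Direction vector d = (12, 12, 1).
AP = (-23, -26, 10); AP·d = -578, |AP|² = 1305, |d|² = 289.
distance² = |AP|² − (AP·d)²/|d|² = 1305 − 334084/289 = 149, so the distance is √149.

√149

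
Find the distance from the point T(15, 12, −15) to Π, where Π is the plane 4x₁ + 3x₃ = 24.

9/5

Normal vector n = (4, 0, 3), and n·(15, 12, −15) − 24 = −9.
|n| = √(16 + 0 + 9) = 5, so the distance is |-9|/5 = 9/5.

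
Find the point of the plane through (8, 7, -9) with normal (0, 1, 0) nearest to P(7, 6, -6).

(7, 7, -6)

n = (0, 1, 0), |n|² = 1, and n·P − 7 = -1.
t = -1/1 = -1, so the foot is P − t·n = (7, 6, -6) − (-1)·(0, 1, 0) = (7, 7, -6).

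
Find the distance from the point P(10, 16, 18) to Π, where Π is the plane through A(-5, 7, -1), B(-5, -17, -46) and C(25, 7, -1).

1

AB = (0, -24, -45) and AC = (30, 0, 0), so a normal is n = AB × AC = (0, -1350, 720).
n = (0, -1350, 720); n·P − (-10170) = 1530; |n| = 1530; distance = 1530/1530 = 1.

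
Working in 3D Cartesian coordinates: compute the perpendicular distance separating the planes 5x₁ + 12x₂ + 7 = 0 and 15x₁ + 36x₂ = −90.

Divide the second equation by 3 to match normals: 5x₁ + 12x₂ = -30.
Both planes have normal n = (5, 12, 0), |n| = 13. Any point on the first plane is at distance |(-30) − (-7)|/|n| = 23/13 from the second.

23/13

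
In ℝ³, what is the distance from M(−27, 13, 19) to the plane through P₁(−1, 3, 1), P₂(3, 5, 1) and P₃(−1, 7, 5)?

10/3

P₁P₂ = (4, 2, 0) and P₁P₃ = (0, 4, 4), so a normal is n = P₁P₂ × P₁P₃ = (8, −16, 16).
Then n·(−27, 13, 19) − (−40) = −80.
|n| = √(64 + 256 + 256) = 24, so the distance is |-80|/24 = 10/3.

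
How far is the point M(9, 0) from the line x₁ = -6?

The normal to the line is n = (1, 0) with |n| = 1.
|n·M − (-6)| = |9 − (-6)| = 15, so the distance is 15/1 = 15.

15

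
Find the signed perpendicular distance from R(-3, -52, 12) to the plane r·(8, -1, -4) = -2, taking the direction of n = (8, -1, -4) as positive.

n·R − (-2) = -18.
|n| = 9, so the signed distance is -18/9 = -2.

-2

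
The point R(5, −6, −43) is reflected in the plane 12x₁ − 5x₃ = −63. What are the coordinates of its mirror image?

(-43, -6, -23)

With n = (12, 0, −5), the signed offset is (n·R − (-63))/|n|² = 338/169 = 2.
R' = R − 2t·n = (5, −6, −43) − 4·(12, 0, −5) = (−43, −6, −23).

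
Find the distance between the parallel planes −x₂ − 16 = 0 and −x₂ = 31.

15

With common normal n = (0, −1, 0) (|n| = 1), the distance is |16 − 31|/|n| = 15/1 = 15.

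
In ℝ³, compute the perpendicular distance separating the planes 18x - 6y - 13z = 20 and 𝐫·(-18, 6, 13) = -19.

1/23

Divide the second equation by -1 to match normals: 18x - 6y - 13z = 19.
With common normal n = (18, -6, -13) (|n| = 23), the distance is |20 − 19|/|n| = 1/23.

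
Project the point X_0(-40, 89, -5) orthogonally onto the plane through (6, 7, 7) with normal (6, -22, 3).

The perpendicular from X_0 has direction n = (6, -22, 3): r = (-40, 89, -5) + t(6, -22, 3).
Substitute into the plane: n·(X_0 + tn) = -97 gives -2213 + 529t = -97, so t = 4.
Foot = (-40, 89, -5) + 4·(6, -22, 3) = (-16, 1, 7).

(-16, 1, 7)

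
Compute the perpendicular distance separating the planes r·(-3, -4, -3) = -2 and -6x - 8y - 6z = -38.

Divide the second equation by 2 to match normals: -3x - 4y - 3z = -19.
Both planes have normal n = (-3, -4, -3), |n| = √34. Any point on the first plane is at distance |(-19) − (-2)|/|n| = 17/√34 from the second.

√34/2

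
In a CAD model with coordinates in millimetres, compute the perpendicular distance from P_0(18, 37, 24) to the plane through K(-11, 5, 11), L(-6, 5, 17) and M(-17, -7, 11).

13√70/70

KL = (5, 0, 6) and KM = (-6, -12, 0), so a normal is n = KL × KM = (72, -36, -60).
Then n·(18, 37, 24) - (-1632) = 156.
|n| = √(5184 + 1296 + 3600) = 12√70, so the distance is |156|/(12√70) = 13/√70.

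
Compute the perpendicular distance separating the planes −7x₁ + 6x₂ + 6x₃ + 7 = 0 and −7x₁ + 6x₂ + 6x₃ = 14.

With common normal n = (−7, 6, 6) (|n| = 11), the distance is |(-7) − 14|/|n| = 21/11.

21/11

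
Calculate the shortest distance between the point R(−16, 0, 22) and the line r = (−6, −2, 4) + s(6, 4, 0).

Direction vector d = (6, 4, 0).
AP = (−10, 2, 18), and AP × d = (−72, 108, −52).
|AP × d|² = 19552 and |d|² = 52, so the distance is √(19552/52) = √376 = 2√94.

2√94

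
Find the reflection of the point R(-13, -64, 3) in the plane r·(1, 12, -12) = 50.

With n = (1, 12, -12), the signed offset is (n·R − 50)/|n|² = -867/289 = -3.
R' = R − 2t·n = (-13, -64, 3) − (-6)·(1, 12, -12) = (-7, 8, -69).

(-7, 8, -69)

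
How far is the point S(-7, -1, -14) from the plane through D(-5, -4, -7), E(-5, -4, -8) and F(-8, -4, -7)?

DE = (0, 0, -1) and DF = (-3, 0, 0), so a normal is n = DE × DF = (0, 3, 0).
Then n·(-7, -1, -14) - (-12) = 9.
|n| = √(0 + 9 + 0) = 3, so the distance is |9|/3 = 3.

3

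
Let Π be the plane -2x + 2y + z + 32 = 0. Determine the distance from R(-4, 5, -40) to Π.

n = (-2, 2, 1); n·P − (-32) = 10; |n| = 3; distance = 10/3.

10/3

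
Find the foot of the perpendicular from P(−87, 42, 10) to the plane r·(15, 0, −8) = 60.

The perpendicular from P has direction n = (15, 0, −8): r = (−87, 42, 10) + t(15, 0, −8).
Substitute into the plane: n·(P + tn) = 60 gives -1385 + 289t = 60, so t = 5.
Foot = (−87, 42, 10) + 5·(15, 0, −8) = (−12, 42, −30).

(-12, 42, -30)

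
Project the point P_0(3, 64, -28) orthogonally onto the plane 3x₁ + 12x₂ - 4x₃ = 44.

(-12, 4, -8)

The perpendicular from P_0 has direction n = (3, 12, -4): r = (3, 64, -28) + t(3, 12, -4).
Substitute into the plane: n·(P_0 + tn) = 44 gives 889 + 169t = 44, so t = -5.
Foot = (3, 64, -28) + (-5)·(3, 12, -4) = (-12, 4, -8).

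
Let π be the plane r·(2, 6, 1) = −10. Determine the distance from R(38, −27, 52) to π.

24√41/41

Normal vector n = (2, 6, 1), and n·(38, −27, 52) − (−10) = −24.
|n| = √(4 + 36 + 1) = √41, so the distance is |-24|/√41 = 24√41/41.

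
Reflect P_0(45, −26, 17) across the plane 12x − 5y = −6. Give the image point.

(-51, 14, 17)

With n = (12, −5, 0), the signed offset is (n·P_0 − (-6))/|n|² = 676/169 = 4.
P_0' = P_0 − 2t·n = (45, −26, 17) − 8·(12, −5, 0) = (−51, 14, 17).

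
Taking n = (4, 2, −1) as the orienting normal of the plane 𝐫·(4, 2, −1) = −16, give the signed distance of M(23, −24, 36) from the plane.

n·M − (-16) = 24.
|n| = √21, so the signed distance is 24/√21.

24/√21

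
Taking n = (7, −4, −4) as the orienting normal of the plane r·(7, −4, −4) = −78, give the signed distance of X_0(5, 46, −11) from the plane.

n·X_0 − (-78) = -27.
|n| = 9, so the signed distance is -27/9 = -3.

-3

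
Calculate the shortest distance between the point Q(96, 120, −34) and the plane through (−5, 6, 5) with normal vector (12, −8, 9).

3

The plane has equation n·(r − (−5, 6, 5)) = 0, i.e. n·r = -63.
Then n·(96, 120, −34) − (−63) = −51.
|n| = √(144 + 64 + 81) = 17, so the distance is |-51|/17 = 3.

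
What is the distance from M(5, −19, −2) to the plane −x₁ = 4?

9

Normal vector n = (−1, 0, 0), and n·(5, −19, −2) − 4 = −9.
|n| = √(1 + 0 + 0) = 1, so the distance is |-9|/1 = 9.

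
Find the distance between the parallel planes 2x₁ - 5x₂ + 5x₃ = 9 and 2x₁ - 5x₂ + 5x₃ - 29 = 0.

Both planes have normal n = (2, -5, 5), |n| = 3√6. Any point on the first plane is at distance |29 − 9|/|n| = 20/(3√6) = 10√6/9 from the second.

20/(3√6)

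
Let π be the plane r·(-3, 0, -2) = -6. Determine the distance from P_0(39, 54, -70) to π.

29√13/13

d = |(-3)·39 + (-2)·(-70) − (-6)| / √(9 + 0 + 4) = |29| / √13 = 29√13/13.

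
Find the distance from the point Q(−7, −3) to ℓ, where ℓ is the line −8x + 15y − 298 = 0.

287/17

d = |(-8)·(-7) + 15·(-3) − 298| / √(64 + 225) = |-287|/17 = 287/17.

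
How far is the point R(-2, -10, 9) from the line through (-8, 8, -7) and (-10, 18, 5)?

A direction vector is d = (-2, 10, 12).
AP = (6, -18, 16), and AP × d = (-376, -104, 24).
|AP × d|² = 152768 and |d|² = 248, so the distance is √(152768/248) = √616 = 2√154.

2√154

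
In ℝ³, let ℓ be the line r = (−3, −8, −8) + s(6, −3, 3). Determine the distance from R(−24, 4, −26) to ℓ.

Direction vector d = (6, −3, 3).
AP = (−21, 12, −18), and AP × d = (−18, −45, −9).
|AP × d|² = 2430 and |d|² = 54, so the distance is √(2430/54) = √45 = 3√5.

3√5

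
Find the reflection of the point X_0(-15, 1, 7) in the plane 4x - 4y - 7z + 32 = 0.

(-7, -7, -7)

n = (4, -4, -7), |n|² = 81, n·X_0 − (-32) = -81, so t = -81/81 = -1.
Foot F = X_0 − (-1)·n = (-11, -3, 0); the reflection is 2F − X_0 = (-7, -7, -7).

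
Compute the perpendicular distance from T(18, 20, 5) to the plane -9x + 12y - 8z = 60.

22/17

n = (-9, 12, -8); n·P − 60 = -22; |n| = 17; distance = 22/17.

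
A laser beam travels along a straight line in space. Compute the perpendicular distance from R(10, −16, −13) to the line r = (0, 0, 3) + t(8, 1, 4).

6√17

Direction vector d = (8, 1, 4).
AP = (10, −16, −16), and AP × d = (−48, −168, 138).
|AP × d|² = 49572 and |d|² = 81, so the distance is √(49572/81) = √612 = 6√17.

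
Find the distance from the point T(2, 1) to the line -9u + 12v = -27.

7/5

d = |(-9)·2 + 12·1 − (-27)| / √(81 + 144) = |21|/15 = 7/5.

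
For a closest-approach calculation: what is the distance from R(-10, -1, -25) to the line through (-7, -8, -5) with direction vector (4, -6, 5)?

Direction vector d = (4, -6, 5).
AP = (-3, 7, -20), and AP × d = (-85, -65, -10).
|AP × d|² = 11550 and |d|² = 77, so the distance is √(11550/77) = √150 = 5√6.

5√6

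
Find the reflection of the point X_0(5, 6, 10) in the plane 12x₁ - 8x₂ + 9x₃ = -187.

With n = (12, -8, 9), the signed offset is (n·X_0 − (-187))/|n|² = 289/289 = 1.
X_0' = X_0 − 2t·n = (5, 6, 10) − 2·(12, -8, 9) = (-19, 22, -8).

(-19, 22, -8)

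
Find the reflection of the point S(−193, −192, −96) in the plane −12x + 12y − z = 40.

(-3185/17, -3360/17, -1624/17)

n = (−12, 12, −1), |n|² = 289, n·S − 40 = 68, so t = 68/289 = 4/17.
Foot F = S − (4/17)·n = (−3233/17, −3312/17, −1628/17); the reflection is 2F − S = (−3185/17, −3360/17, −1624/17).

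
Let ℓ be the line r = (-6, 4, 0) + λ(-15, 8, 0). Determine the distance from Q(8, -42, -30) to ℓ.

Direction vector d = (-15, 8, 0).
AP = (14, -46, -30); AP·d = -578, |AP|² = 3212, |d|² = 289.
distance² = |AP|² − (AP·d)²/|d|² = 3212 − 334084/289 = 2056, so the distance is 2√514.

2√514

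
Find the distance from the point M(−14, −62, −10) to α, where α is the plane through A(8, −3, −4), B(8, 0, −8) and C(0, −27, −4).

AB = (0, 3, −4) and AC = (−8, −24, 0), so a normal is n = AB × AC = (−96, 32, 24).
d = |(-96)·(-14) + 32·(-62) + 24·(-10) − (-960)| / √(9216 + 1024 + 576) = |80| / 104 = 10/13.

10/13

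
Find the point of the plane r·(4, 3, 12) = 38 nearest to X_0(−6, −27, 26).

(-10, -30, 14)

n = (4, 3, 12), |n|² = 169, and n·X_0 − 38 = 169.
t = 169/169 = 1, so the foot is X_0 − t·n = (−6, −27, 26) − 1·(4, 3, 12) = (−10, −30, 14).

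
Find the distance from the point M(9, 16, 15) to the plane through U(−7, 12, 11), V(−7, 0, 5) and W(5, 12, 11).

UV = (0, −12, −6) and UW = (12, 0, 0), so a normal is n = UV × UW = (0, −72, 144).
Then n·(9, 16, 15) − 720 = 288.
|n| = √(0 + 5184 + 20736) = 72√5, so the distance is |288|/(72√5) = 4√5/5.

4/√5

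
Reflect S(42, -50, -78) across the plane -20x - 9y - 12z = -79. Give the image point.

n = (-20, -9, -12), |n|² = 625, n·S − (-79) = 625, so t = 625/625 = 1.
Foot F = S − 1·n = (62, -41, -66); the reflection is 2F − S = (82, -32, -54).

(82, -32, -54)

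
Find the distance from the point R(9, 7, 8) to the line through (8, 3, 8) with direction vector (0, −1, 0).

Direction vector d = (0, −1, 0).
AP = (1, 4, 0), and AP × d = (0, 0, −1).
|AP × d|² = 1 and |d|² = 1, so the distance is √1 = 1.

1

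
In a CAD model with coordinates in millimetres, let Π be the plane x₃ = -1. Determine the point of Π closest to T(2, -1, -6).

n = (0, 0, 1), |n|² = 1, and n·T − (-1) = -5.
t = -5/1 = -5, so the foot is T − t·n = (2, -1, -6) − (-5)·(0, 0, 1) = (2, -1, -1).

(2, -1, -1)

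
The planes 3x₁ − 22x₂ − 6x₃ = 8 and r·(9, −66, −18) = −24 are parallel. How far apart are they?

Divide the second equation by 3 to match normals: 3x₁ − 22x₂ − 6x₃ = -8.
With common normal n = (3, −22, −6) (|n| = 23), the distance is |8 − (-8)|/|n| = 16/23.

16/23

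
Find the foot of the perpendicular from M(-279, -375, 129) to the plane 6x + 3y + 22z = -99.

(-6453/23, -8643/23, 2835/23)

n = (6, 3, 22), |n|² = 529, and n·M − (-99) = 138.
t = 138/529 = 6/23, so the foot is M − t·n = (-279, -375, 129) − (6/23)·(6, 3, 22) = (-6453/23, -8643/23, 2835/23).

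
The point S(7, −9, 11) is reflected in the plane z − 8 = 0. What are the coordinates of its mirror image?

(7, -9, 5)

n = (0, 0, 1), |n|² = 1, n·S − 8 = 3, so t = 3/1 = 3.
Foot F = S − 3·n = (7, −9, 8); the reflection is 2F − S = (7, −9, 5).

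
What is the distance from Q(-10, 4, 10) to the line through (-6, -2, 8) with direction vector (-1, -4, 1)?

Direction vector d = (-1, -4, 1).
AP = (-4, 6, 2); AP·d = -18, |AP|² = 56, |d|² = 18.
distance² = |AP|² − (AP·d)²/|d|² = 56 − 324/18 = 38, so the distance is √38.

√38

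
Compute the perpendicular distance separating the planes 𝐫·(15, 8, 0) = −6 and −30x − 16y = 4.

Divide the second equation by -2 to match normals: 15x + 8y = -2.
Both planes have normal n = (15, 8, 0), |n| = 17. Any point on the first plane is at distance |(-2) − (-6)|/|n| = 4/17 from the second.

4/17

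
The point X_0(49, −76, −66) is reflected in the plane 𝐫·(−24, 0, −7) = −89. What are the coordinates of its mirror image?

n = (−24, 0, −7), |n|² = 625, n·X_0 − (-89) = -625, so t = -625/625 = -1.
Foot F = X_0 − (-1)·n = (25, −76, −73); the reflection is 2F − X_0 = (1, −76, −80).

(1, -76, -80)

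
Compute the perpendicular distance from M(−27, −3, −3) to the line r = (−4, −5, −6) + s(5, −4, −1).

2√41

Direction vector d = (5, −4, −1).
AP = (−23, 2, 3), and AP × d = (10, −8, 82).
|AP × d|² = 6888 and |d|² = 42, so the distance is √(6888/42) = √164 = 2√41.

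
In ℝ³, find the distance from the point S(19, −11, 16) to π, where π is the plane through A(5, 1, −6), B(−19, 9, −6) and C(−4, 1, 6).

22/13

AB = (−24, 8, 0) and AC = (−9, 0, 12), so a normal is n = AB × AC = (96, 288, 72).
n = (96, 288, 72); n·P − 336 = -528; |n| = 312; distance = 528/312 = 22/13.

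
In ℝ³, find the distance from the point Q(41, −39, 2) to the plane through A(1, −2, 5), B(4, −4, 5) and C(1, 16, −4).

AB = (3, −2, 0) and AC = (0, 18, −9), so a normal is n = AB × AC = (18, 27, 54).
Then n·(41, −39, 2) − 234 = −441.
|n| = √(324 + 729 + 2916) = 63, so the distance is |-441|/63 = 7.

7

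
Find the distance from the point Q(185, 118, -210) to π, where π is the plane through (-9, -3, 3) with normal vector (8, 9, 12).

The plane has equation n·(r − (-9, -3, 3)) = 0, i.e. n·r = -63.
Then n·(185, 118, -210) - (-63) = 85.
|n| = √(64 + 81 + 144) = 17, so the distance is |85|/17 = 5.

5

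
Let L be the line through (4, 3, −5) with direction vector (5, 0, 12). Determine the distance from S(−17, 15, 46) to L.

3√185

Direction vector d = (5, 0, 12).
AP = (−21, 12, 51); AP·d = 507, |AP|² = 3186, |d|² = 169.
distance² = |AP|² − (AP·d)²/|d|² = 3186 − 257049/169 = 1665, so the distance is 3√185.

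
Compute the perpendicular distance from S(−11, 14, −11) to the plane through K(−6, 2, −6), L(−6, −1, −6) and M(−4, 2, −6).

5

KL = (0, −3, 0) and KM = (2, 0, 0), so a normal is n = KL × KM = (0, 0, 6).
d = |6·(-11) − (-36)| / √(0 + 0 + 36) = |-30| / 6 = 5.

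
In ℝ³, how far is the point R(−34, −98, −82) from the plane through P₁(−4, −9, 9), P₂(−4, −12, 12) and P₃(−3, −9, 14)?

P₁P₂ = (0, −3, 3) and P₁P₃ = (1, 0, 5), so a normal is n = P₁P₂ × P₁P₃ = (−15, 3, 3).
n = (−15, 3, 3); n·P − 60 = -90; |n| = 9√3; distance = 90/(9√3) = 10/√3.

10√3/3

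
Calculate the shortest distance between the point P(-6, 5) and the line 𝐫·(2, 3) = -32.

d = |2·(-6) + 3·5 − (-32)| / √(4 + 9) = |35|/√13 = 35√13/13.

35/√13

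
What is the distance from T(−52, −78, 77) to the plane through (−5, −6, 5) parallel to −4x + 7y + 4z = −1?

28/9

Parallel planes share the normal n = (−4, 7, 4); since (−5, −6, 5) lies on the plane, its equation is −4x + 7y + 4z = -2.
Then n·(−52, −78, 77) − (−2) = −28.
|n| = √(16 + 49 + 16) = 9, so the distance is |-28|/9 = 28/9.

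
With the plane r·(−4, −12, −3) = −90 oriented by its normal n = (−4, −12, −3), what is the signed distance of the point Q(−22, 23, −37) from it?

n·Q − (-90) = 13.
|n| = 13, so the signed distance is 13/13 = 1.

1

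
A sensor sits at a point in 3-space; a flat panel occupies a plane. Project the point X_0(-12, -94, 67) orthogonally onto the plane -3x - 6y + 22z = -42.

(0, -70, -21)

The perpendicular from X_0 has direction n = (-3, -6, 22): r = (-12, -94, 67) + μ(-3, -6, 22).
Substitute into the plane: n·(X_0 + μn) = -42 gives 2074 + 529μ = -42, so μ = -4.
Foot = (-12, -94, 67) + (-4)·(-3, -6, 22) = (0, -70, -21).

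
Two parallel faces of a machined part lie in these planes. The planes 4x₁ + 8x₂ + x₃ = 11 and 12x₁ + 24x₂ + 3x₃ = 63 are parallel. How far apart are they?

10/9

Divide the second equation by 3 to match normals: 4x₁ + 8x₂ + x₃ = 21.
With common normal n = (4, 8, 1) (|n| = 9), the distance is |11 − 21|/|n| = 10/9.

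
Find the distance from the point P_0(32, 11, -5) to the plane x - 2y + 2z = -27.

n = (1, -2, 2); n·P − (-27) = 27; |n| = 3; distance = 27/3 = 9.

9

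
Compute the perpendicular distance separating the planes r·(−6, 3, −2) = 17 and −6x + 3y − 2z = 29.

12/7

With common normal n = (−6, 3, −2) (|n| = 7), the distance is |17 − 29|/|n| = 12/7.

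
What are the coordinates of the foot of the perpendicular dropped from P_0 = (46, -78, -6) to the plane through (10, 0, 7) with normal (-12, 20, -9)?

(10, -18, -33)

n = (-12, 20, -9), |n|² = 625, and n·P_0 − (-183) = -1875.
t = -1875/625 = -3, so the foot is P_0 − t·n = (46, -78, -6) − (-3)·(-12, 20, -9) = (10, -18, -33).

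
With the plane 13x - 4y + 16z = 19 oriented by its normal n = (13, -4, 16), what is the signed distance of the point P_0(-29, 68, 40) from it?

-4/3

n·P_0 − 19 = -28.
|n| = 21, so the signed distance is -28/21 = -4/3.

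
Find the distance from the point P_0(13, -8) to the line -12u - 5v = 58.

The normal to the line is n = (-12, -5) with |n| = 13.
|n·P_0 − 58| = |-116 − 58| = 174, so the distance is 174/13.

174/13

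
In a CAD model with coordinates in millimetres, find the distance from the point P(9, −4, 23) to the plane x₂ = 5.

d = |1·(-4) − 5| / √(0 + 1 + 0) = |-9| / 1 = 9.

9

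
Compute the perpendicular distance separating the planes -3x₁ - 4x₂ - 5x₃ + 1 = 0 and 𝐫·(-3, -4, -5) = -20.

19√2/10

Both planes have normal n = (-3, -4, -5), |n| = 5√2. Any point on the first plane is at distance |(-20) − (-1)|/|n| = 19/(5√2) from the second.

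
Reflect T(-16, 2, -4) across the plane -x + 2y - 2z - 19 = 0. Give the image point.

(-14, -2, 0)

n = (-1, 2, -2), |n|² = 9, n·T − 19 = 9, so t = 9/9 = 1.
Foot F = T − 1·n = (-15, 0, -2); the reflection is 2F − T = (-14, -2, 0).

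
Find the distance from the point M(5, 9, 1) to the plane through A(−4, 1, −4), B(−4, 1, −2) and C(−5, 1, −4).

AB = (0, 0, 2) and AC = (−1, 0, 0), so a normal is n = AB × AC = (0, −2, 0).
Then n·(5, 9, 1) − (−2) = −16.
|n| = √(0 + 4 + 0) = 2, so the distance is |-16|/2 = 8.

8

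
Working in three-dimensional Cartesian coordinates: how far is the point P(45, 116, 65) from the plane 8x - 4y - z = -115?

d = |8·45 + (-4)·116 + (-1)·65 − (-115)| / √(64 + 16 + 1) = |-54| / 9 = 6.

6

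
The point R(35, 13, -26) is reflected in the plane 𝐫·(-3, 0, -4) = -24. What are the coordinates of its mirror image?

(1013/25, 13, -466/25)

n = (-3, 0, -4), |n|² = 25, n·R − (-24) = 23, so t = 23/25.
Foot F = R − (23/25)·n = (944/25, 13, -558/25); the reflection is 2F − R = (1013/25, 13, -466/25).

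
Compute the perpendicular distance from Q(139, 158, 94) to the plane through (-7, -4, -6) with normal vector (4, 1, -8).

6

The plane has equation n·(r − (-7, -4, -6)) = 0, i.e. n·r = 16.
Then n·(139, 158, 94) - 16 = -54.
|n| = √(16 + 1 + 64) = 9, so the distance is |-54|/9 = 6.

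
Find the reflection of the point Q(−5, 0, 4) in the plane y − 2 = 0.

(-5, 4, 4)

With n = (0, 1, 0), the signed offset is (n·Q − 2)/|n|² = -2/1 = -2.
Q' = Q − 2t·n = (−5, 0, 4) − (-4)·(0, 1, 0) = (−5, 4, 4).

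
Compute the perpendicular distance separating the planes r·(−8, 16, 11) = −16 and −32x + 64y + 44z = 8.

Divide the second equation by 4 to match normals: −8x + 16y + 11z = 2.
With common normal n = (−8, 16, 11) (|n| = 21), the distance is |(-16) − 2|/|n| = 18/21 = 6/7.

6/7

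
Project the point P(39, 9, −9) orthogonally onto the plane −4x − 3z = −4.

(19, 9, -24)

The perpendicular from P has direction n = (−4, 0, −3): r = (39, 9, −9) + t(−4, 0, −3).
Substitute into the plane: n·(P + tn) = -4 gives -129 + 25t = -4, so t = 5.
Foot = (39, 9, −9) + 5·(−4, 0, −3) = (19, 9, −24).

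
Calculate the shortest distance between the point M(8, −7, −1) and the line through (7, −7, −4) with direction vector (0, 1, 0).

Direction vector d = (0, 1, 0).
AP = (1, 0, 3); AP·d = 0, |AP|² = 10, |d|² = 1.
distance² = |AP|² − (AP·d)²/|d|² = 10 − 0/1 = 10, so the distance is √10.

√10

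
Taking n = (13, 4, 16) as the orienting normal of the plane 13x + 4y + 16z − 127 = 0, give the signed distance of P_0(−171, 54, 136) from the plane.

n·P_0 − 127 = 42.
|n| = 21, so the signed distance is 42/21 = 2.

2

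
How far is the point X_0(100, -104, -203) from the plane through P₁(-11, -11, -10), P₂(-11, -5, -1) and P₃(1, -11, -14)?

9

P₁P₂ = (0, 6, 9) and P₁P₃ = (12, 0, -4), so a normal is n = P₁P₂ × P₁P₃ = (-24, 108, -72).
n = (-24, 108, -72); n·P − (-204) = 1188; |n| = 132; distance = 1188/132 = 9.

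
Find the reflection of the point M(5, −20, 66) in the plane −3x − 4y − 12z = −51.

(-19, -52, -30)

With n = (−3, −4, −12), the signed offset is (n·M − (-51))/|n|² = -676/169 = -4.
M' = M − 2t·n = (5, −20, 66) − (-8)·(−3, −4, −12) = (−19, −52, −30).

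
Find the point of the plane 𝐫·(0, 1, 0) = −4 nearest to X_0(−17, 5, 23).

(-17, -4, 23)

The perpendicular from X_0 has direction n = (0, 1, 0): r = (−17, 5, 23) + t(0, 1, 0).
Substitute into the plane: n·(X_0 + tn) = -4 gives 5 + 1t = -4, so t = -9.
Foot = (−17, 5, 23) + (-9)·(0, 1, 0) = (−17, −4, 23).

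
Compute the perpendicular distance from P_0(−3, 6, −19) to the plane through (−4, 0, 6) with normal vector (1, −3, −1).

8√11/11

The plane has equation n·(r − (−4, 0, 6)) = 0, i.e. n·r = -10.
d = |1·(-3) + (-3)·6 + (-1)·(-19) − (-10)| / √(1 + 9 + 1) = |8| / √11 = 8√11/11.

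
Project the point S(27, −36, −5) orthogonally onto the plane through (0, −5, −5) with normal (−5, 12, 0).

The perpendicular from S has direction n = (−5, 12, 0): r = (27, −36, −5) + t(−5, 12, 0).
Substitute into the plane: n·(S + tn) = -60 gives -567 + 169t = -60, so t = 3.
Foot = (27, −36, −5) + 3·(−5, 12, 0) = (12, 0, −5).

(12, 0, -5)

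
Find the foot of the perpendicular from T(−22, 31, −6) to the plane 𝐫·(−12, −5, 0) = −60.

(-10, 36, -6)

n = (−12, −5, 0), |n|² = 169, and n·T − (-60) = 169.
t = 169/169 = 1, so the foot is T − t·n = (−22, 31, −6) − 1·(−12, −5, 0) = (−10, 36, −6).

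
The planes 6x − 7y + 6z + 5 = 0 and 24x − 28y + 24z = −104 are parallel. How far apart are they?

Divide the second equation by 4 to match normals: 6x − 7y + 6z = -26.
Both planes have normal n = (6, −7, 6), |n| = 11. Any point on the first plane is at distance |(-26) − (-5)|/|n| = 21/11 from the second.

21/11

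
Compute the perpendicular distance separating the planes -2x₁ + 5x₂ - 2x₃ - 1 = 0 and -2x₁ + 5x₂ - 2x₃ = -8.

Both planes have normal n = (-2, 5, -2), |n| = √33. Any point on the first plane is at distance |(-8) − 1|/|n| = 9/√33 from the second.

9/√33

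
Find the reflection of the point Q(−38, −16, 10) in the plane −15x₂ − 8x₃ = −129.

(-38, 14, 26)

With n = (0, −15, −8), the signed offset is (n·Q − (-129))/|n|² = 289/289 = 1.
Q' = Q − 2t·n = (−38, −16, 10) − 2·(0, −15, −8) = (−38, 14, 26).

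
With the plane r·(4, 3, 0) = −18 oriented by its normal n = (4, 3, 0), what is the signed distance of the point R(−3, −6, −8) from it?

n·R − (-18) = -12.
|n| = 5, so the signed distance is -12/5.

-12/5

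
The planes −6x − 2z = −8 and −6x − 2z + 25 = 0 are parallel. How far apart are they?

17√10/20

Both planes have normal n = (−6, 0, −2), |n| = 2√10. Any point on the first plane is at distance |(-25) − (-8)|/|n| = 17/(2√10) from the second.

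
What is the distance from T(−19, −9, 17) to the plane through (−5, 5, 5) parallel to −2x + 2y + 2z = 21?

Parallel planes share the normal n = (−2, 2, 2); since (−5, 5, 5) lies on the plane, its equation is −2x + 2y + 2z = 30.
n = (−2, 2, 2); n·P − 30 = 24; |n| = 2√3; distance = 24/(2√3) = 4√3.

4√3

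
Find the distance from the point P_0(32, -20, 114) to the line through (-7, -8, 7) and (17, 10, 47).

3√346

A direction vector is d = (24, 18, 40).
AP = (39, -12, 107); AP·d = 5000, |AP|² = 13114, |d|² = 2500.
distance² = |AP|² − (AP·d)²/|d|² = 13114 − 25000000/2500 = 3114, so the distance is 3√346.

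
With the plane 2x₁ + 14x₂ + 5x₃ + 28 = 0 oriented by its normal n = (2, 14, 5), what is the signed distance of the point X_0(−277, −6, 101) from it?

-7

n·X_0 − (-28) = -105.
|n| = 15, so the signed distance is -105/15 = -7.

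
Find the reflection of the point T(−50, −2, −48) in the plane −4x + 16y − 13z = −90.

With n = (−4, 16, −13), the signed offset is (n·T − (-90))/|n|² = 882/441 = 2.
T' = T − 2t·n = (−50, −2, −48) − 4·(−4, 16, −13) = (−34, −66, 4).

(-34, -66, 4)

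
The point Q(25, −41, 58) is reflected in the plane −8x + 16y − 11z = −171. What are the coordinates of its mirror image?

With n = (−8, 16, −11), the signed offset is (n·Q − (-171))/|n|² = -1323/441 = -3.
Q' = Q − 2t·n = (25, −41, 58) − (-6)·(−8, 16, −11) = (−23, 55, −8).

(-23, 55, -8)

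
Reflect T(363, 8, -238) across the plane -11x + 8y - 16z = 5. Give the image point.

n = (-11, 8, -16), |n|² = 441, n·T − 5 = -126, so t = -126/441 = -2/7.
Foot F = T − (-2/7)·n = (2519/7, 72/7, -1698/7); the reflection is 2F − T = (2497/7, 88/7, -1730/7).

(2497/7, 88/7, -1730/7)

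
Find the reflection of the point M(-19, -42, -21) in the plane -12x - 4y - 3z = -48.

(53, -18, -3)

n = (-12, -4, -3), |n|² = 169, n·M − (-48) = 507, so t = 507/169 = 3.
Foot F = M − 3·n = (17, -30, -12); the reflection is 2F − M = (53, -18, -3).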